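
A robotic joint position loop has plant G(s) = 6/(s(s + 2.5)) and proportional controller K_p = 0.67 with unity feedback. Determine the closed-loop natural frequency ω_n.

ω_n = 2 rad/s

The closed-loop denominator is s(s+2.5) + 0.67·6 = s² + 2.5s + 4.02.
So ω_n² = 4.02 ⇒ ω_n = 2.005 rad/s, and ζ = 2.5/(2ω_n) = 0.623.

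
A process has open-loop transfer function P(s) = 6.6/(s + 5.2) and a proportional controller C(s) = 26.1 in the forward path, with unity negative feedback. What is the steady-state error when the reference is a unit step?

The loop is type 0. Static position error constant K_pos = C(0)·P(0) = 26.1·1.269 = 33.13.
Steady-state error to a unit step: e_ss = 1/(1+K_pos) = 1/34.13 = 0.0293.

0.0293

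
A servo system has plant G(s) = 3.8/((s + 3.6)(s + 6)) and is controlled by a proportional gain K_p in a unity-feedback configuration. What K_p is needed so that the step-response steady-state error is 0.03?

For a type-0 loop with proportional control, e_ss = 1/(1 + K_p·G(0)).
G(0) = 0.1759. Require 1/(1 + K_p·0.1759) = 0.03, so 1 + 0.1759·K_p = 33.33.
K_p = (33.33 − 1)/0.1759 = 184.

K_p = 184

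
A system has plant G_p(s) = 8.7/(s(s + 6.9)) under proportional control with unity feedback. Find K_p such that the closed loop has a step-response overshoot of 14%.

K_p = 4.86

From %OS = 100·exp(−πζ/√(1−ζ²)) = 14%, ζ = −ln(0.14)/√(π²+ln²(0.14)) = 0.5305.
Characteristic equation s² + 6.9s + 8.7K_p = 0 gives ζ = 6.9/(2√(8.7K_p)).
Setting ζ = 0.5305: √(8.7K_p) = 6.9/(2·0.5305) = 6.503, so K_p = 42.29/8.7 = 4.86.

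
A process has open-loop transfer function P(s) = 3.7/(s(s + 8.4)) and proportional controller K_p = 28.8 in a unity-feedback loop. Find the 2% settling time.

T_s ≈ 0.952 s

Closed-loop characteristic equation: s² + 8.4s + 106.6 = 0, so ω_n = 10.32 rad/s and ζ = 8.4/(2·10.32) = 0.4069.
2% settling time T_s ≈ 4/(ζω_n) = 4/4.2 = 0.952 s.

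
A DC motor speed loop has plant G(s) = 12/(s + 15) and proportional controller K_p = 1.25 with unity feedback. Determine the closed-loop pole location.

s = -30

Closed-loop transfer function: T(s) = K_p·G(s)/(1 + K_p·G(s)) = 15/(s + 15 + 15) = 15/(s + 30).
The closed-loop pole is at s = −30.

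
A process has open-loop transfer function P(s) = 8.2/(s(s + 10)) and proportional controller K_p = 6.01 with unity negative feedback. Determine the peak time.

The closed-loop denominator s² + 10s + 49.28 gives ω_n = √49.28 = 7.02 and ζ = 10/(2ω_n) = 0.7122.
Damped frequency ω_d = ω_n√(1−ζ²) = 4.928 rad/s, so peak time T_p = π/ω_d = 0.638 s.

T_p = 0.638 s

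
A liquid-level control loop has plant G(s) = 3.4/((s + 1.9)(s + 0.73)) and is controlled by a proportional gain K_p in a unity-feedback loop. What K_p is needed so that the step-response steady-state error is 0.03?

For a type-0 loop with proportional control, e_ss = 1/(1 + K_p·G(0)).
G(0) = 2.451. Require 1/(1 + K_p·2.451) = 0.03, so 1 + 2.451·K_p = 33.33.
K_p = (33.33 − 1)/2.451 = 13.2.

K_p = 13.2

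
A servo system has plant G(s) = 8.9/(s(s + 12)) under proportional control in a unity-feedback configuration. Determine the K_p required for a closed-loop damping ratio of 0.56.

K_p = 12.9

Closed-loop characteristic equation: s² + 12s + K_p·8.9 = 0.
So ω_n = √(8.9K_p) and 2ζω_n = 12, giving ζ = 12/(2√(8.9K_p)).
Setting ζ = 0.56: √(8.9K_p) = 12/(2·0.56) = 10.71, so K_p = 114.8/8.9 = 12.9.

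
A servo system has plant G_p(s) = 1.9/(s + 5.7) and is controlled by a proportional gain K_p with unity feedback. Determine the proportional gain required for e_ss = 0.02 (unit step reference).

K_p = 147

The loop is type 0, so e_ss(step) = 1/(1 + K_pos) with K_pos = K_p·G_p(0).
G_p(0) = 0.3333. Require 1/(1 + K_p·0.3333) = 0.02, so 1 + 0.3333·K_p = 50.
K_p = (50 − 1)/0.3333 = 147.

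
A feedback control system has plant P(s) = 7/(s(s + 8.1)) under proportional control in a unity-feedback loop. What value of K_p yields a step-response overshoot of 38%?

K_p = 27

From %OS = 100·exp(−πζ/√(1−ζ²)) = 38%, ζ = −ln(0.38)/√(π²+ln²(0.38)) = 0.2943.
Characteristic equation s² + 8.1s + 7K_p = 0 gives ζ = 8.1/(2√(7K_p)).
Setting ζ = 0.2943: √(7K_p) = 8.1/(2·0.2943) = 13.76, so K_p = 189.3/7 = 27.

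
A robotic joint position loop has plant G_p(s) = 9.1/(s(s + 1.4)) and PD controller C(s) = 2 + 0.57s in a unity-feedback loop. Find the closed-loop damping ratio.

Forward path: (2 + 0.57s)·9.1/(s(s+1.4)). The closed-loop characteristic equation is s² + (1.4 + 9.1·0.57)s + 9.1·2 = 0.
That is s² + 6.587s + 18.2 = 0, so ω_n = 4.266 rad/s and ζ = 6.587/(2·4.266) = 0.772.

ζ = 0.772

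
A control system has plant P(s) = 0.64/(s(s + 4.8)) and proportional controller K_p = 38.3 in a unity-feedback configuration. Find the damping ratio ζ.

ζ = 0.485

1 + K_p·P(s) = 0 gives s² + 4.8s + 24.51 = 0.
So ω_n² = 24.51 ⇒ ω_n = 4.951 rad/s, and ζ = 4.8/(2ω_n) = 0.485.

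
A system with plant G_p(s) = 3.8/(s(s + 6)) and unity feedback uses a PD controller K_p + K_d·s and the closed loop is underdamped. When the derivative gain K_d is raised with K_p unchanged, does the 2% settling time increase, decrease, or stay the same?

decrease

Characteristic equation s² + (6 + 3.8K_d)s + 3.8K_p = 0: raising K_d increases ζω_n = (6+3.8K_d)/2 while the loop stays underdamped, so T_s ≈ 4/(ζω_n) decreases.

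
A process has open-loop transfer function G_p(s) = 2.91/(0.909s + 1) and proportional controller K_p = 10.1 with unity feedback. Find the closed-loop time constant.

τ = 0.0299 s

Closed loop: T(s) = K_p·G_p/(1+K_p·G_p) = 29.39/(0.909s + 1 + 29.39), with pole at s = −(1 + 29.39)/0.909 = −33.43.
Closed-loop time constant τ = 1/33.43 = 0.0299 s.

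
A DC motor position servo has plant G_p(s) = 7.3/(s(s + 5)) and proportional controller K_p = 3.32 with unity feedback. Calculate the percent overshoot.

15.7%

The closed-loop denominator s² + 5s + 24.24 gives ω_n = √24.24 = 4.923 and ζ = 5/(2ω_n) = 0.5078.
%OS = 100·exp(−πζ/√(1−ζ²)) = 100·exp(−π·0.5078/√0.7421) = 15.7%.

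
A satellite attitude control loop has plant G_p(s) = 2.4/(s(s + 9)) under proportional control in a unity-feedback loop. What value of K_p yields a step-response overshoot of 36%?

K_p = 88.2

From %OS = 100·exp(−πζ/√(1−ζ²)) = 36%, ζ = −ln(0.36)/√(π²+ln²(0.36)) = 0.3093.
Characteristic equation s² + 9s + 2.4K_p = 0 gives ζ = 9/(2√(2.4K_p)).
Setting ζ = 0.3093: √(2.4K_p) = 9/(2·0.3093) = 14.55, so K_p = 211.7/2.4 = 88.2.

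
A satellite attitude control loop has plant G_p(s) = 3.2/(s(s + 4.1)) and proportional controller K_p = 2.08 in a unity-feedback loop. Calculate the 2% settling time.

T_s ≈ 1.95 s

Closed-loop characteristic equation: s² + 4.1s + 6.656 = 0, so ω_n = 2.58 rad/s and ζ = 4.1/(2·2.58) = 0.7946.
2% settling time T_s ≈ 4/(ζω_n) = 4/2.05 = 1.95 s.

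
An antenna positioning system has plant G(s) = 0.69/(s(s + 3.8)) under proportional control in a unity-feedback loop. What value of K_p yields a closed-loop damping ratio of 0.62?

Closed-loop characteristic equation: s² + 3.8s + K_p·0.69 = 0.
So ω_n = √(0.69K_p) and 2ζω_n = 3.8, giving ζ = 3.8/(2√(0.69K_p)).
Setting ζ = 0.62: √(0.69K_p) = 3.8/(2·0.62) = 3.065, so K_p = 9.391/0.69 = 13.6.

K_p = 13.6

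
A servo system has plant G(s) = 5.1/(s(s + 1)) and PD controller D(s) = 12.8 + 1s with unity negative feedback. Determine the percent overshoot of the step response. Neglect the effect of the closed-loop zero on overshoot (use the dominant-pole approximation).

27.8%

Forward path: (12.8 + 1s)·5.1/(s(s+1)). The closed-loop characteristic equation is s² + (1 + 5.1·1)s + 5.1·12.8 = 0.
That is s² + 6.1s + 65.28 = 0, so ω_n = 8.08 rad/s and ζ = 6.1/(2·8.08) = 0.3775.
%OS = 100·exp(−πζ/√(1−ζ²)) = 27.8%.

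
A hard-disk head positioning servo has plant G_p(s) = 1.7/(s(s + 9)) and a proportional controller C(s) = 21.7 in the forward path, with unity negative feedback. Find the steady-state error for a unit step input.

The open loop C(s)G_p(s) has a pole at the origin (type 1), so the static position error constant is infinite and e_ss = 1/(1+∞) = 0.

0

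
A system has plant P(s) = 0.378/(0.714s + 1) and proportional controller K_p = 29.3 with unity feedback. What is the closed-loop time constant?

τ = 0.0591 s

Closed loop: T(s) = K_p·P/(1+K_p·P) = 11.08/(0.714s + 1 + 11.08), with pole at s = −(1 + 11.08)/0.714 = −16.91.
Closed-loop time constant τ = 1/16.91 = 0.0591 s.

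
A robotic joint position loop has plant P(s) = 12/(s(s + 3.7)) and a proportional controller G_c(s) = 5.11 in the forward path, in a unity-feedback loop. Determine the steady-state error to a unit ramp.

The loop has one pole at the origin (type 1). Velocity error constant K_v = lim_{s→0} s·G_c(s)P(s) = 5.11·12/3.7 = 16.57.
Steady-state error to a unit ramp: e_ss = 1/K_v = 0.0603.

0.0603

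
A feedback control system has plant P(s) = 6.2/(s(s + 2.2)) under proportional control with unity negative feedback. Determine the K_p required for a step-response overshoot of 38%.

From %OS = 100·exp(−πζ/√(1−ζ²)) = 38%, ζ = −ln(0.38)/√(π²+ln²(0.38)) = 0.2943.
Characteristic equation s² + 2.2s + 6.2K_p = 0 gives ζ = 2.2/(2√(6.2K_p)).
Setting ζ = 0.2943: √(6.2K_p) = 2.2/(2·0.2943) = 3.737, so K_p = 13.97/6.2 = 2.25.

K_p = 2.25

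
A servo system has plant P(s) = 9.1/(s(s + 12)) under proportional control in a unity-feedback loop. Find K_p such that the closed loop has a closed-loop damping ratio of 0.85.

K_p = 5.48

Closed-loop characteristic equation: s² + 12s + K_p·9.1 = 0.
So ω_n = √(9.1K_p) and 2ζω_n = 12, giving ζ = 12/(2√(9.1K_p)).
Setting ζ = 0.85: √(9.1K_p) = 12/(2·0.85) = 7.059, so K_p = 49.83/9.1 = 5.48.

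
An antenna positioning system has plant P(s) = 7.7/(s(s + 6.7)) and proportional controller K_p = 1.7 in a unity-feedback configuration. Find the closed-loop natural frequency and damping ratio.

The closed-loop denominator is s(s+6.7) + 1.7·7.7 = s² + 6.7s + 13.09.
So ω_n² = 13.09 ⇒ ω_n = 3.618 rad/s, and ζ = 6.7/(2ω_n) = 0.926.

ω_n = 3.62 rad/s, ζ = 0.926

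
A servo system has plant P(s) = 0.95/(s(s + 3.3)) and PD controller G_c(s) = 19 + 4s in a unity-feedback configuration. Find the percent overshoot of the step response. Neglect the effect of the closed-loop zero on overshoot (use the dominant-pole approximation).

Forward path: (19 + 4s)·0.95/(s(s+3.3)). The closed-loop characteristic equation is s² + (3.3 + 0.95·4)s + 0.95·19 = 0.
That is s² + 7.1s + 18.05 = 0, so ω_n = 4.249 rad/s and ζ = 7.1/(2·4.249) = 0.8356.
%OS = 100·exp(−πζ/√(1−ζ²)) = 0.841%.

0.841%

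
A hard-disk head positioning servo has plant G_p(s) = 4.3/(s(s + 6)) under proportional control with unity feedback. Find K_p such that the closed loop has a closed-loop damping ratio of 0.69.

Closed-loop characteristic equation: s² + 6s + K_p·4.3 = 0.
So ω_n = √(4.3K_p) and 2ζω_n = 6, giving ζ = 6/(2√(4.3K_p)).
Setting ζ = 0.69: √(4.3K_p) = 6/(2·0.69) = 4.348, so K_p = 18.9/4.3 = 4.4.

K_p = 4.4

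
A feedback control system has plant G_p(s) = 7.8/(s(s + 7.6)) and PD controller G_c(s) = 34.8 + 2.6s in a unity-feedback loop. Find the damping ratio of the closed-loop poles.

ζ = 0.846

Forward path: (34.8 + 2.6s)·7.8/(s(s+7.6)). The closed-loop characteristic equation is s² + (7.6 + 7.8·2.6)s + 7.8·34.8 = 0.
That is s² + 27.88s + 271.4 = 0, so ω_n = 16.48 rad/s and ζ = 27.88/(2·16.48) = 0.8461.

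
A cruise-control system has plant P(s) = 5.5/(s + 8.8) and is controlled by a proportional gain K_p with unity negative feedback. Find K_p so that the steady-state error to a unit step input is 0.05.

K_p = 30.4

Steady-state error for a unit step on this type-0 loop is 1/(1 + K_p·P(0)).
P(0) = 0.625. Require 1/(1 + K_p·0.625) = 0.05, so 1 + 0.625·K_p = 20.
K_p = (20 − 1)/0.625 = 30.4.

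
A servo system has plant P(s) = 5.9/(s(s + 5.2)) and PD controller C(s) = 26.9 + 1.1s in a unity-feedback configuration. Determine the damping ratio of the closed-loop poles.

Forward path: (26.9 + 1.1s)·5.9/(s(s+5.2)). The closed-loop characteristic equation is s² + (5.2 + 5.9·1.1)s + 5.9·26.9 = 0.
That is s² + 11.69s + 158.7 = 0, so ω_n = 12.6 rad/s and ζ = 11.69/(2·12.6) = 0.464.

ζ = 0.464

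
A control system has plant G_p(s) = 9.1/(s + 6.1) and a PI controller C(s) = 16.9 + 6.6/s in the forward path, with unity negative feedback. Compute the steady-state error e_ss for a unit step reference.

0

The open loop C(s)G_p(s) has a pole at the origin (type 1), so the static position error constant is infinite and e_ss = 1/(1+∞) = 0.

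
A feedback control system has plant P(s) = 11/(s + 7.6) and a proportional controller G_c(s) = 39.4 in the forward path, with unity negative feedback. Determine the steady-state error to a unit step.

The loop is type 0. Static position error constant K_pos = G_c(0)·P(0) = 39.4·1.447 = 57.03.
Steady-state error to a unit step: e_ss = 1/(1+K_pos) = 1/58.03 = 0.0172.

0.0172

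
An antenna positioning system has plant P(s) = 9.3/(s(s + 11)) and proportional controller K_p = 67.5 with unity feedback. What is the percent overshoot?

The closed-loop denominator s² + 11s + 627.8 gives ω_n = √627.8 = 25.05 and ζ = 11/(2ω_n) = 0.2195.
%OS = 100·exp(−πζ/√(1−ζ²)) = 100·exp(−π·0.2195/√0.9518) = 49.3%.

49.3%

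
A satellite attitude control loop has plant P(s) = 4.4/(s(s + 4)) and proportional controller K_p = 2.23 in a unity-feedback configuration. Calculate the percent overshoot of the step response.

7.38%

Closed-loop characteristic equation: s² + 4s + 9.812 = 0, so ω_n = 3.132 rad/s and ζ = 4/(2·3.132) = 0.6385.
%OS = 100·exp(−πζ/√(1−ζ²)) = 100·exp(−π·0.6385/√0.5923) = 7.38%.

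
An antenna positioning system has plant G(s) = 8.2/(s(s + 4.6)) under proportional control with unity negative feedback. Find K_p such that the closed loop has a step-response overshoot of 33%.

From %OS = 100·exp(−πζ/√(1−ζ²)) = 33%, ζ = −ln(0.33)/√(π²+ln²(0.33)) = 0.3328.
Characteristic equation s² + 4.6s + 8.2K_p = 0 gives ζ = 4.6/(2√(8.2K_p)).
Setting ζ = 0.3328: √(8.2K_p) = 4.6/(2·0.3328) = 6.911, so K_p = 47.77/8.2 = 5.83.

K_p = 5.83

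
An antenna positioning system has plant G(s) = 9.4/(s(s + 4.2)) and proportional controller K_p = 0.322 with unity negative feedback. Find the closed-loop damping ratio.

With unity feedback the closed-loop characteristic equation is s² + 4.2s + 0.322·9.4 = s² + 4.2s + 3.027 = 0.
So ω_n² = 3.027 ⇒ ω_n = 1.74 rad/s, and ζ = 4.2/(2ω_n) = 1.21.

ζ = 1.21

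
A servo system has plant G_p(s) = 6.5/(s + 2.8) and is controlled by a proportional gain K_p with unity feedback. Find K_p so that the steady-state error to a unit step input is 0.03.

The loop is type 0, so e_ss(step) = 1/(1 + K_pos) with K_pos = K_p·G_p(0).
G_p(0) = 2.321. Require 1/(1 + K_p·2.321) = 0.03, so 1 + 2.321·K_p = 33.33.
K_p = (33.33 − 1)/2.321 = 13.9.

K_p = 13.9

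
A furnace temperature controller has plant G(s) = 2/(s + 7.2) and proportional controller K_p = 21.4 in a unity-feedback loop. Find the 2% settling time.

T_s ≈ 0.08 s

Closed-loop transfer function: T(s) = K_p·G(s)/(1 + K_p·G(s)) = 42.8/(s + 7.2 + 42.8) = 42.8/(s + 50).
Time constant τ = 1/50 = 0.02 s, so the 2% settling time is about 4τ = 0.08 s.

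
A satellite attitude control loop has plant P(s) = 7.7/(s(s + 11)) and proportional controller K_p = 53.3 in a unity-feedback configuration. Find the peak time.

T_p = 0.161 s

From 1 + K_pP(s) = 0: s² + 11s + 410.4 = 0 ⇒ ω_n = 20.26, ζ = 0.2715.
Damped frequency ω_d = ω_n√(1−ζ²) = 19.5 rad/s, so peak time T_p = π/ω_d = 0.161 s.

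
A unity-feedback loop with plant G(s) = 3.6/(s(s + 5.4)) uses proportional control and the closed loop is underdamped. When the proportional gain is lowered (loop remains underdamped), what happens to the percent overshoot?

decrease

ζ = 5.4/(2√(3.6K_p)) rises as K_p falls; higher damping means less overshoot.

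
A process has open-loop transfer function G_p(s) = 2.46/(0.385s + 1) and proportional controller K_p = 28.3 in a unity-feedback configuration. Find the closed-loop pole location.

Closed loop: T(s) = K_p·G_p/(1+K_p·G_p) = 69.62/(0.385s + 1 + 69.62), with pole at s = −(1 + 69.62)/0.385 = −183.4.

s = -183.4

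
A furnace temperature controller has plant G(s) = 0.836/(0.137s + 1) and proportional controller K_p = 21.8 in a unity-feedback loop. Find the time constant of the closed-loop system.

τ = 0.00713 s

Closed loop: T(s) = K_p·G/(1+K_p·G) = 18.22/(0.137s + 1 + 18.22), with pole at s = −(1 + 18.22)/0.137 = −140.3.
Closed-loop time constant τ = 1/140.3 = 0.00713 s.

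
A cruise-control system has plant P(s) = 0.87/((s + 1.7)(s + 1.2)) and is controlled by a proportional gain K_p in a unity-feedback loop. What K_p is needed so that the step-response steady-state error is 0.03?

For a type-0 loop with proportional control, e_ss = 1/(1 + K_p·P(0)).
P(0) = 0.4265. Require 1/(1 + K_p·0.4265) = 0.03, so 1 + 0.4265·K_p = 33.33.
K_p = (33.33 − 1)/0.4265 = 75.8.

K_p = 75.8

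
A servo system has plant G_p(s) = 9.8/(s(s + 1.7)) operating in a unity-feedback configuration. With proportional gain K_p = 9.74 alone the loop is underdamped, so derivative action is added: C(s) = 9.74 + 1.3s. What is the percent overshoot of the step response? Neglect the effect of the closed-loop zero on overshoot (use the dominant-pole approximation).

Forward path: (9.74 + 1.3s)·9.8/(s(s+1.7)). The closed-loop characteristic equation is s² + (1.7 + 9.8·1.3)s + 9.8·9.74 = 0.
That is s² + 14.44s + 95.45 = 0, so ω_n = 9.77 rad/s and ζ = 14.44/(2·9.77) = 0.739.
%OS = 100·exp(−πζ/√(1−ζ²)) = 3.19%.

3.19%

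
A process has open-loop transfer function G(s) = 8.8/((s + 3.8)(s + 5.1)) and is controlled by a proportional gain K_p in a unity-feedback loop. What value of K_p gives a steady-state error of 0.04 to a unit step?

K_p = 52.9

The loop is type 0, so e_ss(step) = 1/(1 + K_pos) with K_pos = K_p·G(0).
G(0) = 0.4541. Require 1/(1 + K_p·0.4541) = 0.04, so 1 + 0.4541·K_p = 25.
K_p = (25 − 1)/0.4541 = 52.9.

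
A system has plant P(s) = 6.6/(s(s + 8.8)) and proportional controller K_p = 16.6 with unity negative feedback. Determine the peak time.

The closed-loop denominator s² + 8.8s + 109.6 gives ω_n = √109.6 = 10.47 and ζ = 8.8/(2ω_n) = 0.4204.
Damped frequency ω_d = ω_n√(1−ζ²) = 9.497 rad/s, so peak time T_p = π/ω_d = 0.331 s.

T_p = 0.331 s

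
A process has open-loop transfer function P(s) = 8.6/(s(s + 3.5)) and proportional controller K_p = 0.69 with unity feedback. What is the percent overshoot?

3.9%

From 1 + K_pP(s) = 0: s² + 3.5s + 5.934 = 0 ⇒ ω_n = 2.436, ζ = 0.7184.
%OS = 100·exp(−πζ/√(1−ζ²)) = 100·exp(−π·0.7184/√0.4839) = 3.9%.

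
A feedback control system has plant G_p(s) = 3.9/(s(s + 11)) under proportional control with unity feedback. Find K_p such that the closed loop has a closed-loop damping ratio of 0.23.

K_p = 147

Closed-loop characteristic equation: s² + 11s + K_p·3.9 = 0.
So ω_n = √(3.9K_p) and 2ζω_n = 11, giving ζ = 11/(2√(3.9K_p)).
Setting ζ = 0.23: √(3.9K_p) = 11/(2·0.23) = 23.91, so K_p = 571.8/3.9 = 147.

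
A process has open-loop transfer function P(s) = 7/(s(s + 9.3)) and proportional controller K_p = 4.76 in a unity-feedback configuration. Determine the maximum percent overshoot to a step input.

1.4%

From 1 + K_pP(s) = 0: s² + 9.3s + 33.32 = 0 ⇒ ω_n = 5.772, ζ = 0.8056.
%OS = 100·exp(−πζ/√(1−ζ²)) = 100·exp(−π·0.8056/√0.3511) = 1.4%.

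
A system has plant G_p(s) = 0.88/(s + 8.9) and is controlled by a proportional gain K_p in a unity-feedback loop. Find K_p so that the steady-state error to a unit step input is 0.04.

The loop is type 0, so e_ss(step) = 1/(1 + K_pos) with K_pos = K_p·G_p(0).
G_p(0) = 0.09888. Require 1/(1 + K_p·0.09888) = 0.04, so 1 + 0.09888·K_p = 25.
K_p = (25 − 1)/0.09888 = 243.

K_p = 243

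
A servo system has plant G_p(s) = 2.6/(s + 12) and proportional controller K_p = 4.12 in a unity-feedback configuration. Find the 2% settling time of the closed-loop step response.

T_s ≈ 0.176 s

Closed-loop transfer function: T(s) = K_p·G_p(s)/(1 + K_p·G_p(s)) = 10.71/(s + 12 + 10.71) = 10.71/(s + 22.71).
Time constant τ = 1/22.71 = 0.04403 s, so the 2% settling time is about 4τ = 0.176 s.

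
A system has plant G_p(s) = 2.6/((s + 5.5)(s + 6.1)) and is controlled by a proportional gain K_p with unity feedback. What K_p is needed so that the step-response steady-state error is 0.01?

For a type-0 loop with proportional control, e_ss = 1/(1 + K_p·G_p(0)).
G_p(0) = 0.0775. Require 1/(1 + K_p·0.0775) = 0.01, so 1 + 0.0775·K_p = 100.
K_p = (100 − 1)/0.0775 = 1280.

K_p = 1280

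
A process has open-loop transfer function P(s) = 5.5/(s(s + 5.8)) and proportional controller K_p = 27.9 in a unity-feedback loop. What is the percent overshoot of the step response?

46.9%

From 1 + K_pP(s) = 0: s² + 5.8s + 153.4 = 0 ⇒ ω_n = 12.39, ζ = 0.2341.
%OS = 100·exp(−πζ/√(1−ζ²)) = 100·exp(−π·0.2341/√0.9452) = 46.9%.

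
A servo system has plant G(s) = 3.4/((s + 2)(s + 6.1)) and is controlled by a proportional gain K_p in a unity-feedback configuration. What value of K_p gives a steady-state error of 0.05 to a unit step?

The loop is type 0, so e_ss(step) = 1/(1 + K_pos) with K_pos = K_p·G(0).
G(0) = 0.2787. Require 1/(1 + K_p·0.2787) = 0.05, so 1 + 0.2787·K_p = 20.
K_p = (20 − 1)/0.2787 = 68.2.

K_p = 68.2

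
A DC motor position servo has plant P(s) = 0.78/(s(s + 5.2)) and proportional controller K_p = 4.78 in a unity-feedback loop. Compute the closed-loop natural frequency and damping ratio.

1 + K_p·P(s) = 0 gives s² + 5.2s + 3.728 = 0.
So ω_n² = 3.728 ⇒ ω_n = 1.931 rad/s, and ζ = 5.2/(2ω_n) = 1.35.

ω_n = 1.93 rad/s, ζ = 1.35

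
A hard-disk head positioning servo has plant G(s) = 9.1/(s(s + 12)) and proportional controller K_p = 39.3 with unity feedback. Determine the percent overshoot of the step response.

From 1 + K_pG(s) = 0: s² + 12s + 357.6 = 0 ⇒ ω_n = 18.91, ζ = 0.3173.
%OS = 100·exp(−πζ/√(1−ζ²)) = 100·exp(−π·0.3173/√0.8993) = 35%.

35%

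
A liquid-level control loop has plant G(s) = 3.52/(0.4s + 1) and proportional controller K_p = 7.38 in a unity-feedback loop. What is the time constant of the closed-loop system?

τ = 0.0148 s

Closed loop: T(s) = K_p·G/(1+K_p·G) = 25.98/(0.4s + 1 + 25.98), with pole at s = −(1 + 25.98)/0.4 = −67.44.
Closed-loop time constant τ = 1/67.44 = 0.0148 s.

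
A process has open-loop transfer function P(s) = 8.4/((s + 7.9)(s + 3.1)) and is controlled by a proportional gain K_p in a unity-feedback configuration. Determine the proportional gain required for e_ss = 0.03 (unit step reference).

K_p = 94.3

The loop is type 0, so e_ss(step) = 1/(1 + K_pos) with K_pos = K_p·P(0).
P(0) = 0.343. Require 1/(1 + K_p·0.343) = 0.03, so 1 + 0.343·K_p = 33.33.
K_p = (33.33 − 1)/0.343 = 94.3.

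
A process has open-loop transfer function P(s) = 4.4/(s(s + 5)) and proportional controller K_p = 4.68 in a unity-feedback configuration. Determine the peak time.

T_p = 0.83 s

Closed-loop characteristic equation: s² + 5s + 20.59 = 0, so ω_n = 4.538 rad/s and ζ = 5/(2·4.538) = 0.5509.
Damped frequency ω_d = ω_n√(1−ζ²) = 3.787 rad/s, so peak time T_p = π/ω_d = 0.83 s.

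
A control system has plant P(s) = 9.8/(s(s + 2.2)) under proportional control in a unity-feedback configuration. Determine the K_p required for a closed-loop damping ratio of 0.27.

K_p = 1.69

Closed-loop characteristic equation: s² + 2.2s + K_p·9.8 = 0.
So ω_n = √(9.8K_p) and 2ζω_n = 2.2, giving ζ = 2.2/(2√(9.8K_p)).
Setting ζ = 0.27: √(9.8K_p) = 2.2/(2·0.27) = 4.074, so K_p = 16.6/9.8 = 1.69.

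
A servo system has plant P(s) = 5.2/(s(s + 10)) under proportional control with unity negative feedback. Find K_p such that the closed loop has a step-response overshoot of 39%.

K_p = 58.3

From %OS = 100·exp(−πζ/√(1−ζ²)) = 39%, ζ = −ln(0.39)/√(π²+ln²(0.39)) = 0.2871.
Characteristic equation s² + 10s + 5.2K_p = 0 gives ζ = 10/(2√(5.2K_p)).
Setting ζ = 0.2871: √(5.2K_p) = 10/(2·0.2871) = 17.42, so K_p = 303.3/5.2 = 58.3.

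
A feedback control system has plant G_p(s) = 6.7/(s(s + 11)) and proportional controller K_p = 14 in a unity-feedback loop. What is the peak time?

T_p = 0.394 s

From 1 + K_pG_p(s) = 0: s² + 11s + 93.8 = 0 ⇒ ω_n = 9.685, ζ = 0.5679.
Damped frequency ω_d = ω_n√(1−ζ²) = 7.972 rad/s, so peak time T_p = π/ω_d = 0.394 s.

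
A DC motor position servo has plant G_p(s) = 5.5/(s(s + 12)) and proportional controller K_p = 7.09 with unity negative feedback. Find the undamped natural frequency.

ω_n = 6.24 rad/s

With unity feedback the closed-loop characteristic equation is s² + 12s + 7.09·5.5 = s² + 12s + 38.99 = 0.
So ω_n² = 38.99 ⇒ ω_n = 6.245 rad/s, and ζ = 12/(2ω_n) = 0.961.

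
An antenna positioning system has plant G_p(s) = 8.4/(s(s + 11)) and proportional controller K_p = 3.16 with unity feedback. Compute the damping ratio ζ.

ζ = 1.07

The closed-loop denominator is s(s+11) + 3.16·8.4 = s² + 11s + 26.54.
Matching s² + 2ζω_n s + ω_n²: ω_n = √26.54 = 5.152 rad/s and 2ζω_n = 11, so ζ = 11/(2·5.152) = 1.07.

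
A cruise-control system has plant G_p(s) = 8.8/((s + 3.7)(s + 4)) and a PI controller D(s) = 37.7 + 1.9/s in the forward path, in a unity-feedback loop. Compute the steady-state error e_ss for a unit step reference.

The open loop D(s)G_p(s) has a pole at the origin (type 1), so the static position error constant is infinite and e_ss = 1/(1+∞) = 0.

0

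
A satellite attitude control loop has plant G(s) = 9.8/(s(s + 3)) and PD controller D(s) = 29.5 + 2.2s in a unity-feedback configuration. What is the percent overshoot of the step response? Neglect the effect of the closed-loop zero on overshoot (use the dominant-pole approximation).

3.76%

Forward path: (29.5 + 2.2s)·9.8/(s(s+3)). The closed-loop characteristic equation is s² + (3 + 9.8·2.2)s + 9.8·29.5 = 0.
That is s² + 24.56s + 289.1 = 0, so ω_n = 17 rad/s and ζ = 24.56/(2·17) = 0.7222.
%OS = 100·exp(−πζ/√(1−ζ²)) = 3.76%.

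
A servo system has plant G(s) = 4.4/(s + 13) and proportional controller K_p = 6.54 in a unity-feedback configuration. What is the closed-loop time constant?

Closed-loop transfer function: T(s) = K_p·G(s)/(1 + K_p·G(s)) = 28.78/(s + 13 + 28.78) = 28.78/(s + 41.78).
Time constant τ = 1/41.78 = 0.0239 s.

τ = 0.0239 s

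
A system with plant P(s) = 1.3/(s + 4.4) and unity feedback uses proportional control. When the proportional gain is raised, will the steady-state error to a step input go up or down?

decrease

e_ss = 1/(1 + K_p·P(0)); a larger K_p raises the denominator, so e_ss decreases.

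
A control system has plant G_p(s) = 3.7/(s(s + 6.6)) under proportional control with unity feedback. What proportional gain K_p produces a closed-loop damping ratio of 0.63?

Closed-loop characteristic equation: s² + 6.6s + K_p·3.7 = 0.
So ω_n = √(3.7K_p) and 2ζω_n = 6.6, giving ζ = 6.6/(2√(3.7K_p)).
Setting ζ = 0.63: √(3.7K_p) = 6.6/(2·0.63) = 5.238, so K_p = 27.44/3.7 = 7.42.

K_p = 7.42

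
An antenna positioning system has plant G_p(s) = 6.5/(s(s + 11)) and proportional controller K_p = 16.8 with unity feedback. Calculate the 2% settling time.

T_s ≈ 0.727 s

The closed-loop denominator s² + 11s + 109.2 gives ω_n = √109.2 = 10.45 and ζ = 11/(2ω_n) = 0.5263.
2% settling time T_s ≈ 4/(ζω_n) = 4/5.5 = 0.727 s.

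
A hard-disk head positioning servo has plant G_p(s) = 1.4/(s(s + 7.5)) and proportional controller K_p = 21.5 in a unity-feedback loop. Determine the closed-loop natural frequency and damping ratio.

With unity feedback the closed-loop characteristic equation is s² + 7.5s + 21.5·1.4 = s² + 7.5s + 30.1 = 0.
Matching s² + 2ζω_n s + ω_n²: ω_n = √30.1 = 5.486 rad/s and 2ζω_n = 7.5, so ζ = 7.5/(2·5.486) = 0.684.

ω_n = 5.49 rad/s, ζ = 0.684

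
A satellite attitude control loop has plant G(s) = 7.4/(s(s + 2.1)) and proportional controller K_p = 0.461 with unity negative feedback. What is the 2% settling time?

T_s ≈ 3.81 s

From 1 + K_pG(s) = 0: s² + 2.1s + 3.411 = 0 ⇒ ω_n = 1.847, ζ = 0.5685.
2% settling time T_s ≈ 4/(ζω_n) = 4/1.05 = 3.81 s.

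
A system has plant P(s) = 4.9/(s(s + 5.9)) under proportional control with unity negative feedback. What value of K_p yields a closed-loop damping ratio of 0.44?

Closed-loop characteristic equation: s² + 5.9s + K_p·4.9 = 0.
So ω_n = √(4.9K_p) and 2ζω_n = 5.9, giving ζ = 5.9/(2√(4.9K_p)).
Setting ζ = 0.44: √(4.9K_p) = 5.9/(2·0.44) = 6.705, so K_p = 44.95/4.9 = 9.17.

K_p = 9.17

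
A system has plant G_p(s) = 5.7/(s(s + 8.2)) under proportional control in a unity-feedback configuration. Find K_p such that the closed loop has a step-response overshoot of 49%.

From %OS = 100·exp(−πζ/√(1−ζ²)) = 49%, ζ = −ln(0.49)/√(π²+ln²(0.49)) = 0.2214.
Characteristic equation s² + 8.2s + 5.7K_p = 0 gives ζ = 8.2/(2√(5.7K_p)).
Setting ζ = 0.2214: √(5.7K_p) = 8.2/(2·0.2214) = 18.52, so K_p = 342.8/5.7 = 60.1.

K_p = 60.1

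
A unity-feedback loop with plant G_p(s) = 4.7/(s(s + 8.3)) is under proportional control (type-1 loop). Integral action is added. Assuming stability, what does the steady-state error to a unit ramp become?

The integrator raises the loop to type 2, so K_v → ∞ and e_ss to a ramp is zero.

0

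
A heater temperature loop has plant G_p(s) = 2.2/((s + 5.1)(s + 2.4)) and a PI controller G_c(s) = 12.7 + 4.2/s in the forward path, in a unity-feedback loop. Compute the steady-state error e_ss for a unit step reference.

0

The open loop G_c(s)G_p(s) has a pole at the origin (type 1), so the static position error constant is infinite and e_ss = 1/(1+∞) = 0.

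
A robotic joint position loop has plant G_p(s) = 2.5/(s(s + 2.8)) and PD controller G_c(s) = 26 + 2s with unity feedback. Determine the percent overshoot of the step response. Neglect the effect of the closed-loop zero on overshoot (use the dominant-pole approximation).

17.6%

Forward path: (26 + 2s)·2.5/(s(s+2.8)). The closed-loop characteristic equation is s² + (2.8 + 2.5·2)s + 2.5·26 = 0.
That is s² + 7.8s + 65 = 0, so ω_n = 8.062 rad/s and ζ = 7.8/(2·8.062) = 0.4837.
%OS = 100·exp(−πζ/√(1−ζ²)) = 17.6%.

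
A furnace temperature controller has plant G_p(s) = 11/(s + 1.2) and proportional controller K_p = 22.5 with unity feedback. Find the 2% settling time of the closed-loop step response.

T_s ≈ 0.0161 s

Closed-loop transfer function: T(s) = K_p·G_p(s)/(1 + K_p·G_p(s)) = 247.5/(s + 1.2 + 247.5) = 247.5/(s + 248.7).
Time constant τ = 1/248.7 = 0.004021 s, so the 2% settling time is about 4τ = 0.0161 s.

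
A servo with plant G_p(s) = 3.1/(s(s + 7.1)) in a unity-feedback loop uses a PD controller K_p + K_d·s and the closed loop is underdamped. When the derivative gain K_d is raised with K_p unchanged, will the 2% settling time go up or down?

decrease

Characteristic equation s² + (7.1 + 3.1K_d)s + 3.1K_p = 0: raising K_d increases ζω_n = (7.1+3.1K_d)/2 while the loop stays underdamped, so T_s ≈ 4/(ζω_n) decreases.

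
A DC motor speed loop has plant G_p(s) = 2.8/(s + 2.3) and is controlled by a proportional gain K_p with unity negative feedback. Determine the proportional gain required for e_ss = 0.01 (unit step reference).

K_p = 81.3

For a type-0 loop with proportional control, e_ss = 1/(1 + K_p·G_p(0)).
G_p(0) = 1.217. Require 1/(1 + K_p·1.217) = 0.01, so 1 + 1.217·K_p = 100.
K_p = (100 − 1)/1.217 = 81.3.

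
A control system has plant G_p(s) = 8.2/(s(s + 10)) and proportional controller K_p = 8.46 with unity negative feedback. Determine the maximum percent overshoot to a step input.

9.46%

Closed-loop characteristic equation: s² + 10s + 69.37 = 0, so ω_n = 8.329 rad/s and ζ = 10/(2·8.329) = 0.6003.
%OS = 100·exp(−πζ/√(1−ζ²)) = 100·exp(−π·0.6003/√0.6396) = 9.46%.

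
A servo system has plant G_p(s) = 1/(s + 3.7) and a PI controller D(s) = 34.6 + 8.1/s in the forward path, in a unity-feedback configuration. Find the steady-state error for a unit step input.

0

The open loop D(s)G_p(s) has a pole at the origin (type 1), so the static position error constant is infinite and e_ss = 1/(1+∞) = 0.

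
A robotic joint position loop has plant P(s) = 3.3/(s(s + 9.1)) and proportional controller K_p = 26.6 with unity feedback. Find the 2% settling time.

From 1 + K_pP(s) = 0: s² + 9.1s + 87.78 = 0 ⇒ ω_n = 9.369, ζ = 0.4856.
2% settling time T_s ≈ 4/(ζω_n) = 4/4.55 = 0.879 s.

T_s ≈ 0.879 s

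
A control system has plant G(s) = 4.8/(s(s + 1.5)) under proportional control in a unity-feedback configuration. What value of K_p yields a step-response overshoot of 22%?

K_p = 0.622

From %OS = 100·exp(−πζ/√(1−ζ²)) = 22%, ζ = −ln(0.22)/√(π²+ln²(0.22)) = 0.4342.
Characteristic equation s² + 1.5s + 4.8K_p = 0 gives ζ = 1.5/(2√(4.8K_p)).
Setting ζ = 0.4342: √(4.8K_p) = 1.5/(2·0.4342) = 1.727, so K_p = 2.984/4.8 = 0.622.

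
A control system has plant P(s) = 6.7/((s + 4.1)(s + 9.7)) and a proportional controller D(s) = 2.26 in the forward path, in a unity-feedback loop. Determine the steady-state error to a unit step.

The loop is type 0. Static position error constant K_pos = D(0)·P(0) = 2.26·0.1685 = 0.3807.
Steady-state error to a unit step: e_ss = 1/(1+K_pos) = 1/1.381 = 0.724.

0.724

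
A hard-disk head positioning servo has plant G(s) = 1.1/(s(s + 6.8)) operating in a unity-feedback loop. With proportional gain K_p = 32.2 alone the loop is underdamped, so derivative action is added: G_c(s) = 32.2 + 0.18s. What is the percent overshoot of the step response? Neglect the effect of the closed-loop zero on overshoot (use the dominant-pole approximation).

10.2%

Forward path: (32.2 + 0.18s)·1.1/(s(s+6.8)). The closed-loop characteristic equation is s² + (6.8 + 1.1·0.18)s + 1.1·32.2 = 0.
That is s² + 6.998s + 35.42 = 0, so ω_n = 5.951 rad/s and ζ = 6.998/(2·5.951) = 0.5879.
%OS = 100·exp(−πζ/√(1−ζ²)) = 10.2%.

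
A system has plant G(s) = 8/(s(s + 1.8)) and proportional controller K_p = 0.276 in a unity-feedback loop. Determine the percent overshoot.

9.15%

Closed-loop characteristic equation: s² + 1.8s + 2.208 = 0, so ω_n = 1.486 rad/s and ζ = 1.8/(2·1.486) = 0.6057.
%OS = 100·exp(−πζ/√(1−ζ²)) = 100·exp(−π·0.6057/√0.6332) = 9.15%.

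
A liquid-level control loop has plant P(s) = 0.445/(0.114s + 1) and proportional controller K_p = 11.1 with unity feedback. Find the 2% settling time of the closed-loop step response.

T_s ≈ 0.0768 s

Closed loop: T(s) = K_p·P/(1+K_p·P) = 4.939/(0.114s + 1 + 4.939), with pole at s = −(1 + 4.939)/0.114 = −52.1.
τ = 1/52.1 = 0.01919 s, so 2% settling time ≈ 4τ = 0.0768 s.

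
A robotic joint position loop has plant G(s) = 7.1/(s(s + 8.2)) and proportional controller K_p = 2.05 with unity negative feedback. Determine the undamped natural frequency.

ω_n = 3.82 rad/s

The closed-loop denominator is s(s+8.2) + 2.05·7.1 = s² + 8.2s + 14.55.
Matching s² + 2ζω_n s + ω_n²: ω_n = √14.55 = 3.815 rad/s and 2ζω_n = 8.2, so ζ = 8.2/(2·3.815) = 1.07.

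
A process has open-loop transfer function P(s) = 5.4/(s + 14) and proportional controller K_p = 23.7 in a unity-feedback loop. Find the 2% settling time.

Closed-loop transfer function: T(s) = K_p·P(s)/(1 + K_p·P(s)) = 128/(s + 14 + 128) = 128/(s + 142).
Time constant τ = 1/142 = 0.007043 s, so the 2% settling time is about 4τ = 0.0282 s.

T_s ≈ 0.0282 s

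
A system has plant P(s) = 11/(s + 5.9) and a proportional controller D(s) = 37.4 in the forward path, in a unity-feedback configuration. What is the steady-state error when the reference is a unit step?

0.0141

The loop is type 0. Static position error constant K_pos = D(0)·P(0) = 37.4·1.864 = 69.73.
Steady-state error to a unit step: e_ss = 1/(1+K_pos) = 1/70.73 = 0.0141.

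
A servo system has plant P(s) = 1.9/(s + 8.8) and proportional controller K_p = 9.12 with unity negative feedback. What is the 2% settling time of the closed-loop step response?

T_s ≈ 0.153 s

Closed-loop transfer function: T(s) = K_p·P(s)/(1 + K_p·P(s)) = 17.33/(s + 8.8 + 17.33) = 17.33/(s + 26.13).
Time constant τ = 1/26.13 = 0.03827 s, so the 2% settling time is about 4τ = 0.153 s.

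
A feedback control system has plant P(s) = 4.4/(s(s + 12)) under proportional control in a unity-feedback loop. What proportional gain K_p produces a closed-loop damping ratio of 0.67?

Closed-loop characteristic equation: s² + 12s + K_p·4.4 = 0.
So ω_n = √(4.4K_p) and 2ζω_n = 12, giving ζ = 12/(2√(4.4K_p)).
Setting ζ = 0.67: √(4.4K_p) = 12/(2·0.67) = 8.955, so K_p = 80.2/4.4 = 18.2.

K_p = 18.2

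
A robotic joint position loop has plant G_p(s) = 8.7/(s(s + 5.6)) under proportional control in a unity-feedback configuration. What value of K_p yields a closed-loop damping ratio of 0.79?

K_p = 1.44

Closed-loop characteristic equation: s² + 5.6s + K_p·8.7 = 0.
So ω_n = √(8.7K_p) and 2ζω_n = 5.6, giving ζ = 5.6/(2√(8.7K_p)).
Setting ζ = 0.79: √(8.7K_p) = 5.6/(2·0.79) = 3.544, so K_p = 12.56/8.7 = 1.44.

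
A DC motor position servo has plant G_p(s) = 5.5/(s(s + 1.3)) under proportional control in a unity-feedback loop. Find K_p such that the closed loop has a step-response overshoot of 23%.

K_p = 0.428

From %OS = 100·exp(−πζ/√(1−ζ²)) = 23%, ζ = −ln(0.23)/√(π²+ln²(0.23)) = 0.4237.
Characteristic equation s² + 1.3s + 5.5K_p = 0 gives ζ = 1.3/(2√(5.5K_p)).
Setting ζ = 0.4237: √(5.5K_p) = 1.3/(2·0.4237) = 1.534, so K_p = 2.353/5.5 = 0.428.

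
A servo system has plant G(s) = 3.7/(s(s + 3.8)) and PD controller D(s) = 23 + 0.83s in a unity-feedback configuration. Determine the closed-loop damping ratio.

ζ = 0.372

Forward path: (23 + 0.83s)·3.7/(s(s+3.8)). The closed-loop characteristic equation is s² + (3.8 + 3.7·0.83)s + 3.7·23 = 0.
That is s² + 6.871s + 85.1 = 0, so ω_n = 9.225 rad/s and ζ = 6.871/(2·9.225) = 0.3724.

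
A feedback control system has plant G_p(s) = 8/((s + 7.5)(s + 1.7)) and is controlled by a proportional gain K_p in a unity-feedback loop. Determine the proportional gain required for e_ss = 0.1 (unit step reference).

K_p = 14.3

Steady-state error for a unit step on this type-0 loop is 1/(1 + K_p·G_p(0)).
G_p(0) = 0.6275. Require 1/(1 + K_p·0.6275) = 0.1, so 1 + 0.6275·K_p = 10.
K_p = (10 − 1)/0.6275 = 14.3.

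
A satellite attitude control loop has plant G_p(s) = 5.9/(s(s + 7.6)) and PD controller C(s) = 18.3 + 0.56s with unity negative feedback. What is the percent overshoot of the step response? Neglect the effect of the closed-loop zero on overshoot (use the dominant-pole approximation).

14.4%

Forward path: (18.3 + 0.56s)·5.9/(s(s+7.6)). The closed-loop characteristic equation is s² + (7.6 + 5.9·0.56)s + 5.9·18.3 = 0.
That is s² + 10.9s + 108 = 0, so ω_n = 10.39 rad/s and ζ = 10.9/(2·10.39) = 0.5247.
%OS = 100·exp(−πζ/√(1−ζ²)) = 14.4%.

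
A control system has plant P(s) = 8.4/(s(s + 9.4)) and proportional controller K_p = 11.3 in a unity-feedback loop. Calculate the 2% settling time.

From 1 + K_pP(s) = 0: s² + 9.4s + 94.92 = 0 ⇒ ω_n = 9.743, ζ = 0.4824.
2% settling time T_s ≈ 4/(ζω_n) = 4/4.7 = 0.851 s.

T_s ≈ 0.851 s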